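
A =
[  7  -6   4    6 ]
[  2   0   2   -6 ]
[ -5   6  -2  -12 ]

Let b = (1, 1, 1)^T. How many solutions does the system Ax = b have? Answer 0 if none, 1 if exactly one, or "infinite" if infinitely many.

0

Row reduce the augmented matrix [A | b].
R2 ← R2 − (2/7)·R1: [0, 12/7, 6/7, -54/7, 5/7]
R3 ← R3 + (5/7)·R1: [0, 12/7, 6/7, -54/7, 12/7]
R3 ← R3 − R2: [0, 0, 0, 0, 1]
The echelon form has 3 nonzero rows; the last pivot sits in the augmented column, so rank(A) = 2 but rank([A|b]) = 3.
Since the ranks differ, the system is inconsistent.
It has no solutions.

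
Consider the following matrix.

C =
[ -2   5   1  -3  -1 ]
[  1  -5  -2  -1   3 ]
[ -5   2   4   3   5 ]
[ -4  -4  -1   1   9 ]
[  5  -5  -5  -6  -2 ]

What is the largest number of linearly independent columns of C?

4

Row reduce to echelon form.
R2 ← R2 + (1/2)·R1: [0, -5/2, -3/2, -5/2, 5/2]
R3 ← R3 − (5/2)·R1: [0, -21/2, 3/2, 21/2, 15/2]
R4 ← R4 − (2)·R1: [0, -14, -3, 7, 11]
R5 ← R5 + (5/2)·R1: [0, 15/2, -5/2, -27/2, -9/2]
R3 ← R3 − (21/5)·R2: [0, 0, 39/5, 21, -3]
R4 ← R4 − (28/5)·R2: [0, 0, 27/5, 21, -3]
R5 ← R5 + (3)·R2: [0, 0, -7, -21, 3]
R4 ← R4 − (9/13)·R3: [0, 0, 0, 84/13, -12/13]
R5 ← R5 + (35/39)·R3: [0, 0, 0, -28/13, 4/13]
R5 ← R5 + (1/3)·R4: [0, 0, 0, 0, 0]
Echelon form has 4 nonzero rows, so rank(C) = 4.
The rank gives the maximum number of linearly independent columns: 4.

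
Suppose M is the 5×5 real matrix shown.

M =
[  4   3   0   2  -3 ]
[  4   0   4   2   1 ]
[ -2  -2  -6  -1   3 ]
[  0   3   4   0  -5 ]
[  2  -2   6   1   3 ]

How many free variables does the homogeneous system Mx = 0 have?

2

Row reduce to echelon form.
R2 ← R2 − R1: [0, -3, 4, 0, 4]
R3 ← R3 + (1/2)·R1: [0, -1/2, -6, 0, 3/2]
R5 ← R5 − (1/2)·R1: [0, -7/2, 6, 0, 9/2]
R3 ← R3 − (1/6)·R2: [0, 0, -20/3, 0, 5/6]
R4 ← R4 + R2: [0, 0, 8, 0, -1]
R5 ← R5 − (7/6)·R2: [0, 0, 4/3, 0, -1/6]
R4 ← R4 + (6/5)·R3: [0, 0, 0, 0, 0]
R5 ← R5 + (1/5)·R3: [0, 0, 0, 0, 0]
3 nonzero rows, so rank(M) = 3.
M has 5 columns; by rank–nullity, nullity = 5 − 3 = 2.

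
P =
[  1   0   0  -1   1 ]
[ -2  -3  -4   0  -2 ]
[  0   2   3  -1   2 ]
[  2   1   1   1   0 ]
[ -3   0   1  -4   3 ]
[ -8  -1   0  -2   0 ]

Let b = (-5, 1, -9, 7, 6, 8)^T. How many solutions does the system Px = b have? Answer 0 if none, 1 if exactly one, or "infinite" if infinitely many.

Row reduce the augmented matrix [P | b].
R2 ← R2 + (2)·R1: [0, -3, -4, -2, 0, -9]
R4 ← R4 − (2)·R1: [0, 1, 1, 3, -2, 17]
R5 ← R5 + (3)·R1: [0, 0, 1, -7, 6, -9]
R6 ← R6 + (8)·R1: [0, -1, 0, -10, 8, -32]
R3 ← R3 + (2/3)·R2: [0, 0, 1/3, -7/3, 2, -15]
R4 ← R4 + (1/3)·R2: [0, 0, -1/3, 7/3, -2, 14]
R6 ← R6 − (1/3)·R2: [0, 0, 4/3, -28/3, 8, -29]
R4 ← R4 + R3: [0, 0, 0, 0, 0, -1]
R5 ← R5 − (3)·R3: [0, 0, 0, 0, 0, 36]
R6 ← R6 − (4)·R3: [0, 0, 0, 0, 0, 31]
R5 ← R5 + (36)·R4: [0, 0, 0, 0, 0, 0]
R6 ← R6 + (31)·R4: [0, 0, 0, 0, 0, 0]
The echelon form has 4 nonzero rows; the last pivot sits in the augmented column, so rank(P) = 3 but rank([P|b]) = 4.
Since the ranks differ, the system is inconsistent.
It has no solutions.

0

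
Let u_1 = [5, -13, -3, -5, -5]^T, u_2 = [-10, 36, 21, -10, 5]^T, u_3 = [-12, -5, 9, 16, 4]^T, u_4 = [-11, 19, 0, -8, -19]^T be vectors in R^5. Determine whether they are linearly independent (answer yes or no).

yes

Form the matrix with these vectors as rows and row reduce.
R2 ← R2 + (2)·R1: [0, 10, 15, -20, -5]
R3 ← R3 + (12/5)·R1: [0, -181/5, 9/5, 4, -8]
R4 ← R4 + (11/5)·R1: [0, -48/5, -33/5, -19, -30]
R3 ← R3 + (181/50)·R2: [0, 0, 561/10, -342/5, -261/10]
R4 ← R4 + (24/25)·R2: [0, 0, 39/5, -191/5, -174/5]
R4 ← R4 − (26/187)·R3: [0, 0, 0, -5365/187, -5829/187]
4 nonzero rows, so the 4 vectors span a space of dimension 4.
Since 4 = 4, the vectors are linearly independent.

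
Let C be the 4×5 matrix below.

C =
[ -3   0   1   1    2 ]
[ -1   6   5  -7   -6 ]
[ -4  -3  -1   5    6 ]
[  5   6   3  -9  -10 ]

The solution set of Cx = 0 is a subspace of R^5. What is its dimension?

3

Row reduce to echelon form.
R2 ← R2 − (1/3)·R1: [0, 6, 14/3, -22/3, -20/3]
R3 ← R3 − (4/3)·R1: [0, -3, -7/3, 11/3, 10/3]
R4 ← R4 + (5/3)·R1: [0, 6, 14/3, -22/3, -20/3]
R3 ← R3 + (1/2)·R2: [0, 0, 0, 0, 0]
R4 ← R4 − R2: [0, 0, 0, 0, 0]
2 nonzero rows, so rank(C) = 2.
C has 5 columns; by rank–nullity, nullity = 5 − 2 = 3.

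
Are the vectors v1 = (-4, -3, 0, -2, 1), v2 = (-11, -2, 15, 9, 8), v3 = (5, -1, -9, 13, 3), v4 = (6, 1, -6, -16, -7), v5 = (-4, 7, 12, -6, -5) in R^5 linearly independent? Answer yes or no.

no

Form the matrix with these vectors as rows and row reduce.
R2 ← R2 − (11/4)·R1: [0, 25/4, 15, 29/2, 21/4]
R3 ← R3 + (5/4)·R1: [0, -19/4, -9, 21/2, 17/4]
R4 ← R4 + (3/2)·R1: [0, -7/2, -6, -19, -11/2]
R5 ← R5 − R1: [0, 10, 12, -4, -6]
R3 ← R3 + (19/25)·R2: [0, 0, 12/5, 538/25, 206/25]
R4 ← R4 + (14/25)·R2: [0, 0, 12/5, -272/25, -64/25]
R5 ← R5 − (8/5)·R2: [0, 0, -12, -136/5, -72/5]
R4 ← R4 − R3: [0, 0, 0, -162/5, -54/5]
R5 ← R5 + (5)·R3: [0, 0, 0, 402/5, 134/5]
R5 ← R5 + (67/27)·R4: [0, 0, 0, 0, 0]
4 nonzero rows, so the 5 vectors span a space of dimension 4.
Since 4 < 5, the vectors are linearly dependent.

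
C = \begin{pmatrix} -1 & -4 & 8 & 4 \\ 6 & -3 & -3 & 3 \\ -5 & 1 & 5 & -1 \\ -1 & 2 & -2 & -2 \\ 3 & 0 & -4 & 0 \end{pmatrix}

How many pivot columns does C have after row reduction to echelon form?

Row reduce to echelon form.
R2 ← R2 + (6)·R1: [0, -27, 45, 27]
R3 ← R3 − (5)·R1: [0, 21, -35, -21]
R4 ← R4 − R1: [0, 6, -10, -6]
R5 ← R5 + (3)·R1: [0, -12, 20, 12]
R3 ← R3 + (7/9)·R2: [0, 0, 0, 0]
R4 ← R4 + (2/9)·R2: [0, 0, 0, 0]
R5 ← R5 − (4/9)·R2: [0, 0, 0, 0]
Echelon form has 2 nonzero rows, so rank(C) = 2.
Each nonzero row contributes one pivot column: 2 pivot columns.

2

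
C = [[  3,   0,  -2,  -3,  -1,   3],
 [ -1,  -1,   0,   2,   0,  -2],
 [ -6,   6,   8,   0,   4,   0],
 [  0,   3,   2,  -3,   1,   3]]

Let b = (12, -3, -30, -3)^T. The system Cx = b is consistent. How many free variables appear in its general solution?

4

Row reduce the augmented matrix [C | b].
R2 ← R2 + (1/3)·R1: [0, -1, -2/3, 1, -1/3, -1, 1]
R3 ← R3 + (2)·R1: [0, 6, 4, -6, 2, 6, -6]
R3 ← R3 + (6)·R2: [0, 0, 0, 0, 0, 0, 0]
R4 ← R4 + (3)·R2: [0, 0, 0, 0, 0, 0, 0]
The echelon form has 2 nonzero rows, and every pivot lies in the first 6 columns, so rank(C) = rank([C|b]) = 2.
The system is consistent.
Free variables = (unknowns) − (rank) = 6 − 2 = 4.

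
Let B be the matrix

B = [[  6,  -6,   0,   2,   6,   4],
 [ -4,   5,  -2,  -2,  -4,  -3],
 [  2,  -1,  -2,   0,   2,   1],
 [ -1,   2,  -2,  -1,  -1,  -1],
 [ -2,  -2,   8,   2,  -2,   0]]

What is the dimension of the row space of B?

2

Row reduce to echelon form.
R2 ← R2 + (2/3)·R1: [0, 1, -2, -2/3, 0, -1/3]
R3 ← R3 − (1/3)·R1: [0, 1, -2, -2/3, 0, -1/3]
R4 ← R4 + (1/6)·R1: [0, 1, -2, -2/3, 0, -1/3]
R5 ← R5 + (1/3)·R1: [0, -4, 8, 8/3, 0, 4/3]
R3 ← R3 − R2: [0, 0, 0, 0, 0, 0]
R4 ← R4 − R2: [0, 0, 0, 0, 0, 0]
R5 ← R5 + (4)·R2: [0, 0, 0, 0, 0, 0]
Echelon form has 2 nonzero rows, so rank(B) = 2.
The row space has dimension equal to the rank: 2.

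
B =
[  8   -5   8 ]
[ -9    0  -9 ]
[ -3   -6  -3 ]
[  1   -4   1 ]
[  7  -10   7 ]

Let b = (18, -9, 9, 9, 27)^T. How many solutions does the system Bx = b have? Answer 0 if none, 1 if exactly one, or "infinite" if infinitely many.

Row reduce the augmented matrix [B | b].
R2 ← R2 + (9/8)·R1: [0, -45/8, 0, 45/4]
R3 ← R3 + (3/8)·R1: [0, -63/8, 0, 63/4]
R4 ← R4 − (1/8)·R1: [0, -27/8, 0, 27/4]
R5 ← R5 − (7/8)·R1: [0, -45/8, 0, 45/4]
R3 ← R3 − (7/5)·R2: [0, 0, 0, 0]
R4 ← R4 − (3/5)·R2: [0, 0, 0, 0]
R5 ← R5 − R2: [0, 0, 0, 0]
The echelon form has 2 nonzero rows, and every pivot lies in the first 3 columns, so rank(B) = rank([B|b]) = 2.
The system is consistent.
rank = 2 < 3 unknowns, so there are infinitely many solutions.

infinite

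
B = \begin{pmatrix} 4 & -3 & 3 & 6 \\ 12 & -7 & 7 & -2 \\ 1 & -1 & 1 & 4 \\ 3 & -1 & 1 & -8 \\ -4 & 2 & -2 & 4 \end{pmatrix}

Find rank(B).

Row reduce to echelon form.
R2 ← R2 − (3)·R1: [0, 2, -2, -20]
R3 ← R3 − (1/4)·R1: [0, -1/4, 1/4, 5/2]
R4 ← R4 − (3/4)·R1: [0, 5/4, -5/4, -25/2]
R5 ← R5 + R1: [0, -1, 1, 10]
R3 ← R3 + (1/8)·R2: [0, 0, 0, 0]
R4 ← R4 − (5/8)·R2: [0, 0, 0, 0]
R5 ← R5 + (1/2)·R2: [0, 0, 0, 0]
Echelon form has 2 nonzero rows, so rank(B) = 2.

2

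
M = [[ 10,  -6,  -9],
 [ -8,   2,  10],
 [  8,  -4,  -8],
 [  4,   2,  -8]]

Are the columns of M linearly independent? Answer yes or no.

no

Row reduce M to echelon form.
R2 ← R2 + (4/5)·R1: [0, -14/5, 14/5]
R3 ← R3 − (4/5)·R1: [0, 4/5, -4/5]
R4 ← R4 − (2/5)·R1: [0, 22/5, -22/5]
R3 ← R3 + (2/7)·R2: [0, 0, 0]
R4 ← R4 + (11/7)·R2: [0, 0, 0]
2 pivots among 3 columns.
Only 2 < 3 pivot columns, so the columns are linearly dependent.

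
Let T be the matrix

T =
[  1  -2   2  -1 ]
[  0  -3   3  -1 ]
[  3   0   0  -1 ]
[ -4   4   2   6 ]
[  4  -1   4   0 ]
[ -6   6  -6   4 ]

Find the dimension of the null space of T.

1

Row reduce to echelon form.
R3 ← R3 − (3)·R1: [0, 6, -6, 2]
R4 ← R4 + (4)·R1: [0, -4, 10, 2]
R5 ← R5 − (4)·R1: [0, 7, -4, 4]
R6 ← R6 + (6)·R1: [0, -6, 6, -2]
R3 ← R3 + (2)·R2: [0, 0, 0, 0]
R4 ← R4 − (4/3)·R2: [0, 0, 6, 10/3]
R5 ← R5 + (7/3)·R2: [0, 0, 3, 5/3]
R6 ← R6 − (2)·R2: [0, 0, 0, 0]
Swap R3 ↔ R4
R5 ← R5 − (1/2)·R3: [0, 0, 0, 0]
3 nonzero rows, so rank(T) = 3.
T has 4 columns; by rank–nullity, nullity = 4 − 3 = 1.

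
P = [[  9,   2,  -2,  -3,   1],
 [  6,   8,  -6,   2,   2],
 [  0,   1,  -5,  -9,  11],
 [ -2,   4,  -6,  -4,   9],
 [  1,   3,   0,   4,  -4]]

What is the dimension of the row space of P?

4

Row reduce to echelon form.
R2 ← R2 − (2/3)·R1: [0, 20/3, -14/3, 4, 4/3]
R4 ← R4 + (2/9)·R1: [0, 40/9, -58/9, -14/3, 83/9]
R5 ← R5 − (1/9)·R1: [0, 25/9, 2/9, 13/3, -37/9]
R3 ← R3 − (3/20)·R2: [0, 0, -43/10, -48/5, 54/5]
R4 ← R4 − (2/3)·R2: [0, 0, -10/3, -22/3, 25/3]
R5 ← R5 − (5/12)·R2: [0, 0, 13/6, 8/3, -14/3]
R4 ← R4 − (100/129)·R3: [0, 0, 0, 14/129, -5/129]
R5 ← R5 + (65/129)·R3: [0, 0, 0, -280/129, 100/129]
R5 ← R5 + (20)·R4: [0, 0, 0, 0, 0]
Echelon form has 4 nonzero rows, so rank(P) = 4.
The row space has dimension equal to the rank: 4.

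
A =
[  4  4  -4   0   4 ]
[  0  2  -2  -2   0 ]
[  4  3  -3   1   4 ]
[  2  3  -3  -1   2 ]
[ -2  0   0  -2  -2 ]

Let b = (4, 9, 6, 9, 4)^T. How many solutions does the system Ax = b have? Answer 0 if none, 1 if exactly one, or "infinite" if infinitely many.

Row reduce the augmented matrix [A | b].
R3 ← R3 − R1: [0, -1, 1, 1, 0, 2]
R4 ← R4 − (1/2)·R1: [0, 1, -1, -1, 0, 7]
R5 ← R5 + (1/2)·R1: [0, 2, -2, -2, 0, 6]
R3 ← R3 + (1/2)·R2: [0, 0, 0, 0, 0, 13/2]
R4 ← R4 − (1/2)·R2: [0, 0, 0, 0, 0, 5/2]
R5 ← R5 − R2: [0, 0, 0, 0, 0, -3]
R4 ← R4 − (5/13)·R3: [0, 0, 0, 0, 0, 0]
R5 ← R5 + (6/13)·R3: [0, 0, 0, 0, 0, 0]
The echelon form has 3 nonzero rows; the last pivot sits in the augmented column, so rank(A) = 2 but rank([A|b]) = 3.
Since the ranks differ, the system is inconsistent.
It has no solutions.

0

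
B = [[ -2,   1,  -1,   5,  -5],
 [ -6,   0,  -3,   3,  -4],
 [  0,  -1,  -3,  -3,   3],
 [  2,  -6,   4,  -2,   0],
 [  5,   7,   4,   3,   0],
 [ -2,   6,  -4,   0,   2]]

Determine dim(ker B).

1

Row reduce to echelon form.
R2 ← R2 − (3)·R1: [0, -3, 0, -12, 11]
R4 ← R4 + R1: [0, -5, 3, 3, -5]
R5 ← R5 + (5/2)·R1: [0, 19/2, 3/2, 31/2, -25/2]
R6 ← R6 − R1: [0, 5, -3, -5, 7]
R3 ← R3 − (1/3)·R2: [0, 0, -3, 1, -2/3]
R4 ← R4 − (5/3)·R2: [0, 0, 3, 23, -70/3]
R5 ← R5 + (19/6)·R2: [0, 0, 3/2, -45/2, 67/3]
R6 ← R6 + (5/3)·R2: [0, 0, -3, -25, 76/3]
R4 ← R4 + R3: [0, 0, 0, 24, -24]
R5 ← R5 + (1/2)·R3: [0, 0, 0, -22, 22]
R6 ← R6 − R3: [0, 0, 0, -26, 26]
R5 ← R5 + (11/12)·R4: [0, 0, 0, 0, 0]
R6 ← R6 + (13/12)·R4: [0, 0, 0, 0, 0]
4 nonzero rows, so rank(B) = 4.
B has 5 columns; by rank–nullity, nullity = 5 − 4 = 1.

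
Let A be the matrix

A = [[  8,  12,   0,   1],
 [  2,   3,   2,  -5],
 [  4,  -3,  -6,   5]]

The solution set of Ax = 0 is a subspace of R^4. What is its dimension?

Row reduce to echelon form.
R2 ← R2 − (1/4)·R1: [0, 0, 2, -21/4]
R3 ← R3 − (1/2)·R1: [0, -9, -6, 9/2]
Swap R2 ↔ R3
3 nonzero rows, so rank(A) = 3.
A has 4 columns; by rank–nullity, nullity = 4 − 3 = 1.

1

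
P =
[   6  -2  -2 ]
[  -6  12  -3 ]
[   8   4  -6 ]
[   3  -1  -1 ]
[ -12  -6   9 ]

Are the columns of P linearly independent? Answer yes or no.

no

Row reduce P to echelon form.
R2 ← R2 + R1: [0, 10, -5]
R3 ← R3 − (4/3)·R1: [0, 20/3, -10/3]
R4 ← R4 − (1/2)·R1: [0, 0, 0]
R5 ← R5 + (2)·R1: [0, -10, 5]
R3 ← R3 − (2/3)·R2: [0, 0, 0]
R5 ← R5 + R2: [0, 0, 0]
2 pivots among 3 columns.
Only 2 < 3 pivot columns, so the columns are linearly dependent.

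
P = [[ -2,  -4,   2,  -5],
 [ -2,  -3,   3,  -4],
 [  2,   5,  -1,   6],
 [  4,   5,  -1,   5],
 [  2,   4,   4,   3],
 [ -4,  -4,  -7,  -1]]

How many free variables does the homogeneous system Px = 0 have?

Row reduce to echelon form.
R2 ← R2 − R1: [0, 1, 1, 1]
R3 ← R3 + R1: [0, 1, 1, 1]
R4 ← R4 + (2)·R1: [0, -3, 3, -5]
R5 ← R5 + R1: [0, 0, 6, -2]
R6 ← R6 − (2)·R1: [0, 4, -11, 9]
R3 ← R3 − R2: [0, 0, 0, 0]
R4 ← R4 + (3)·R2: [0, 0, 6, -2]
R6 ← R6 − (4)·R2: [0, 0, -15, 5]
Swap R3 ↔ R4
R5 ← R5 − R3: [0, 0, 0, 0]
R6 ← R6 + (5/2)·R3: [0, 0, 0, 0]
3 nonzero rows, so rank(P) = 3.
P has 4 columns; by rank–nullity, nullity = 4 − 3 = 1.

1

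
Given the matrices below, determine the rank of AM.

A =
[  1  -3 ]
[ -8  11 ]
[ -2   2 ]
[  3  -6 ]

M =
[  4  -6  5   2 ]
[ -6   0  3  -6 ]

First compute AM:
[[ 22,  -6,  -4,  20],
 [-98,  48,  -7, -82],
 [-20,  12,  -4, -16],
 [ 48, -18,  -3,  42]]
Now row reduce the product.
R2 ← R2 + (49/11)·R1: [0, 234/11, -273/11, 78/11]
R3 ← R3 + (10/11)·R1: [0, 72/11, -84/11, 24/11]
R4 ← R4 − (24/11)·R1: [0, -54/11, 63/11, -18/11]
R3 ← R3 − (4/13)·R2: [0, 0, 0, 0]
R4 ← R4 + (3/13)·R2: [0, 0, 0, 0]
2 nonzero rows, so rank(AM) = 2.

2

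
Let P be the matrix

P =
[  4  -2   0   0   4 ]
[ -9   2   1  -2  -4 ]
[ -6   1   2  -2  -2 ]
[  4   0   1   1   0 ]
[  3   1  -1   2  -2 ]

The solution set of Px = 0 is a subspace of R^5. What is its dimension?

2

Row reduce to echelon form.
R2 ← R2 + (9/4)·R1: [0, -5/2, 1, -2, 5]
R3 ← R3 + (3/2)·R1: [0, -2, 2, -2, 4]
R4 ← R4 − R1: [0, 2, 1, 1, -4]
R5 ← R5 − (3/4)·R1: [0, 5/2, -1, 2, -5]
R3 ← R3 − (4/5)·R2: [0, 0, 6/5, -2/5, 0]
R4 ← R4 + (4/5)·R2: [0, 0, 9/5, -3/5, 0]
R5 ← R5 + R2: [0, 0, 0, 0, 0]
R4 ← R4 − (3/2)·R3: [0, 0, 0, 0, 0]
3 nonzero rows, so rank(P) = 3.
P has 5 columns; by rank–nullity, nullity = 5 − 3 = 2.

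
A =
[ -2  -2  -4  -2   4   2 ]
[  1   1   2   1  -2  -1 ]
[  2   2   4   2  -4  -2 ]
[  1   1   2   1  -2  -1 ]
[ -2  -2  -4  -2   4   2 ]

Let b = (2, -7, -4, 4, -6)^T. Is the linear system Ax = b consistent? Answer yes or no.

Row reduce the augmented matrix [A | b].
R2 ← R2 + (1/2)·R1: [0, 0, 0, 0, 0, 0, -6]
R3 ← R3 + R1: [0, 0, 0, 0, 0, 0, -2]
R4 ← R4 + (1/2)·R1: [0, 0, 0, 0, 0, 0, 5]
R5 ← R5 − R1: [0, 0, 0, 0, 0, 0, -8]
R3 ← R3 − (1/3)·R2: [0, 0, 0, 0, 0, 0, 0]
R4 ← R4 + (5/6)·R2: [0, 0, 0, 0, 0, 0, 0]
R5 ← R5 − (4/3)·R2: [0, 0, 0, 0, 0, 0, 0]
The echelon form has 2 nonzero rows; the last pivot sits in the augmented column, so rank(A) = 1 but rank([A|b]) = 2.
Since the ranks differ, the system is inconsistent.

no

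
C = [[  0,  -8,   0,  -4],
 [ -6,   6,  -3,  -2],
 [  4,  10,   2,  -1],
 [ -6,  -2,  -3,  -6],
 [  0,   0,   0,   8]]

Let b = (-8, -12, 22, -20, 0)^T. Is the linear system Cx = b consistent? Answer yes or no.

Row reduce the augmented matrix [C | b].
Swap R1 ↔ R2
R3 ← R3 + (2/3)·R1: [0, 14, 0, -7/3, 14]
R4 ← R4 − R1: [0, -8, 0, -4, -8]
R3 ← R3 + (7/4)·R2: [0, 0, 0, -28/3, 0]
R4 ← R4 − R2: [0, 0, 0, 0, 0]
R5 ← R5 + (6/7)·R3: [0, 0, 0, 0, 0]
The echelon form has 3 nonzero rows, and every pivot lies in the first 4 columns, so rank(C) = rank([C|b]) = 3.
The system is consistent.

yes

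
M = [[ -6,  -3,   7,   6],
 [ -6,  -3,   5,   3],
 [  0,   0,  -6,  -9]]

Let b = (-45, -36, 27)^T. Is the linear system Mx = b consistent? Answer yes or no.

yes

Row reduce the augmented matrix [M | b].
R2 ← R2 − R1: [0, 0, -2, -3, 9]
R3 ← R3 − (3)·R2: [0, 0, 0, 0, 0]
The echelon form has 2 nonzero rows, and every pivot lies in the first 4 columns, so rank(M) = rank([M|b]) = 2.
The system is consistent.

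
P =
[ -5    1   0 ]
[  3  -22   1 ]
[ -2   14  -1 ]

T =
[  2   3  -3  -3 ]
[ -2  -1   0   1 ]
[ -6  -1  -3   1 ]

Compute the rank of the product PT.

2

First compute PT:
[[-12, -16,  15,  16],
 [ 44,  30, -12, -30],
 [-26, -19,   9,  19]]
Now row reduce the product.
R2 ← R2 + (11/3)·R1: [0, -86/3, 43, 86/3]
R3 ← R3 − (13/6)·R1: [0, 47/3, -47/2, -47/3]
R3 ← R3 + (47/86)·R2: [0, 0, 0, 0]
2 nonzero rows, so rank(PT) = 2.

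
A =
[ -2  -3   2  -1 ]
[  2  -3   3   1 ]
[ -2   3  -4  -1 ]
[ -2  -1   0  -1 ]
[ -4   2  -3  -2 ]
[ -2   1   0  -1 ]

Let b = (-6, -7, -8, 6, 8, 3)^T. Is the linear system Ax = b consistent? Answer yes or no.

no

Row reduce the augmented matrix [A | b].
R2 ← R2 + R1: [0, -6, 5, 0, -13]
R3 ← R3 − R1: [0, 6, -6, 0, -2]
R4 ← R4 − R1: [0, 2, -2, 0, 12]
R5 ← R5 − (2)·R1: [0, 8, -7, 0, 20]
R6 ← R6 − R1: [0, 4, -2, 0, 9]
R3 ← R3 + R2: [0, 0, -1, 0, -15]
R4 ← R4 + (1/3)·R2: [0, 0, -1/3, 0, 23/3]
R5 ← R5 + (4/3)·R2: [0, 0, -1/3, 0, 8/3]
R6 ← R6 + (2/3)·R2: [0, 0, 4/3, 0, 1/3]
R4 ← R4 − (1/3)·R3: [0, 0, 0, 0, 38/3]
R5 ← R5 − (1/3)·R3: [0, 0, 0, 0, 23/3]
R6 ← R6 + (4/3)·R3: [0, 0, 0, 0, -59/3]
R5 ← R5 − (23/38)·R4: [0, 0, 0, 0, 0]
R6 ← R6 + (59/38)·R4: [0, 0, 0, 0, 0]
The echelon form has 4 nonzero rows; the last pivot sits in the augmented column, so rank(A) = 3 but rank([A|b]) = 4.
Since the ranks differ, the system is inconsistent.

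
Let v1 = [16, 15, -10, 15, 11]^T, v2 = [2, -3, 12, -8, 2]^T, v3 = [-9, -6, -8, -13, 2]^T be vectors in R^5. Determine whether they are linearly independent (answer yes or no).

Form the matrix with these vectors as rows and row reduce.
R2 ← R2 − (1/8)·R1: [0, -39/8, 53/4, -79/8, 5/8]
R3 ← R3 + (9/16)·R1: [0, 39/16, -109/8, -73/16, 131/16]
R3 ← R3 + (1/2)·R2: [0, 0, -7, -19/2, 17/2]
3 nonzero rows, so the 3 vectors span a space of dimension 3.
Since 3 = 3, the vectors are linearly independent.

yes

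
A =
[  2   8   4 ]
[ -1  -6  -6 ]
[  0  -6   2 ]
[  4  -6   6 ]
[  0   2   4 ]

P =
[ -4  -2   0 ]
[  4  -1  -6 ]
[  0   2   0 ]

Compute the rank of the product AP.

First compute AP:
[[ 24,  -4, -48],
 [-20,  -4,  36],
 [-24,  10,  36],
 [-40,  10,  36],
 [  8,   6, -12]]
Now row reduce the product.
R2 ← R2 + (5/6)·R1: [0, -22/3, -4]
R3 ← R3 + R1: [0, 6, -12]
R4 ← R4 + (5/3)·R1: [0, 10/3, -44]
R5 ← R5 − (1/3)·R1: [0, 22/3, 4]
R3 ← R3 + (9/11)·R2: [0, 0, -168/11]
R4 ← R4 + (5/11)·R2: [0, 0, -504/11]
R5 ← R5 + R2: [0, 0, 0]
R4 ← R4 − (3)·R3: [0, 0, 0]
3 nonzero rows, so rank(AP) = 3.

3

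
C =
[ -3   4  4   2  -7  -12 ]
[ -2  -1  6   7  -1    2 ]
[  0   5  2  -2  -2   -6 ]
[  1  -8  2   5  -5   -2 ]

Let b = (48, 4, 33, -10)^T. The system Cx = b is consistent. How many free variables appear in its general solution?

Row reduce the augmented matrix [C | b].
R2 ← R2 − (2/3)·R1: [0, -11/3, 10/3, 17/3, 11/3, 10, -28]
R4 ← R4 + (1/3)·R1: [0, -20/3, 10/3, 17/3, -22/3, -6, 6]
R3 ← R3 + (15/11)·R2: [0, 0, 72/11, 63/11, 3, 84/11, -57/11]
R4 ← R4 − (20/11)·R2: [0, 0, -30/11, -51/11, -14, -266/11, 626/11]
R4 ← R4 + (5/12)·R3: [0, 0, 0, -9/4, -51/4, -21, 219/4]
The echelon form has 4 nonzero rows, and every pivot lies in the first 6 columns, so rank(C) = rank([C|b]) = 4.
The system is consistent.
Free variables = (unknowns) − (rank) = 6 − 4 = 2.

2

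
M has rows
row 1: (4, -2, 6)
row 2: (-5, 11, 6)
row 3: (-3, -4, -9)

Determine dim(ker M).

0

Row reduce to echelon form.
R2 ← R2 + (5/4)·R1: [0, 17/2, 27/2]
R3 ← R3 + (3/4)·R1: [0, -11/2, -9/2]
R3 ← R3 + (11/17)·R2: [0, 0, 72/17]
3 nonzero rows, so rank(M) = 3.
M has 3 columns; by rank–nullity, nullity = 3 − 3 = 0.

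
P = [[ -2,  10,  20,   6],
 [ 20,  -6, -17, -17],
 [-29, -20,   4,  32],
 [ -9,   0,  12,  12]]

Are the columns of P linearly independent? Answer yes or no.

no

Row reduce P to echelon form.
R2 ← R2 + (10)·R1: [0, 94, 183, 43]
R3 ← R3 − (29/2)·R1: [0, -165, -286, -55]
R4 ← R4 − (9/2)·R1: [0, -45, -78, -15]
R3 ← R3 + (165/94)·R2: [0, 0, 3311/94, 1925/94]
R4 ← R4 + (45/94)·R2: [0, 0, 903/94, 525/94]
R4 ← R4 − (3/11)·R3: [0, 0, 0, 0]
3 pivots among 4 columns.
Only 3 < 4 pivot columns, so the columns are linearly dependent.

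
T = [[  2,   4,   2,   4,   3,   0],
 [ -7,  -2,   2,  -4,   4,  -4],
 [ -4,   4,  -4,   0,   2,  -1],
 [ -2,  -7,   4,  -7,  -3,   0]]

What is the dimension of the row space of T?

4

Row reduce to echelon form.
R2 ← R2 + (7/2)·R1: [0, 12, 9, 10, 29/2, -4]
R3 ← R3 + (2)·R1: [0, 12, 0, 8, 8, -1]
R4 ← R4 + R1: [0, -3, 6, -3, 0, 0]
R3 ← R3 − R2: [0, 0, -9, -2, -13/2, 3]
R4 ← R4 + (1/4)·R2: [0, 0, 33/4, -1/2, 29/8, -1]
R4 ← R4 + (11/12)·R3: [0, 0, 0, -7/3, -7/3, 7/4]
Echelon form has 4 nonzero rows, so rank(T) = 4.
The row space has dimension equal to the rank: 4.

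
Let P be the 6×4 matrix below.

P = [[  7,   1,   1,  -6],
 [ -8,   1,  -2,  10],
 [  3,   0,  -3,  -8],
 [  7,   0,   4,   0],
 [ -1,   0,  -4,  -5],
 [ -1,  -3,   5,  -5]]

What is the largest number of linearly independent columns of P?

Row reduce to echelon form.
R2 ← R2 + (8/7)·R1: [0, 15/7, -6/7, 22/7]
R3 ← R3 − (3/7)·R1: [0, -3/7, -24/7, -38/7]
R4 ← R4 − R1: [0, -1, 3, 6]
R5 ← R5 + (1/7)·R1: [0, 1/7, -27/7, -41/7]
R6 ← R6 + (1/7)·R1: [0, -20/7, 36/7, -41/7]
R3 ← R3 + (1/5)·R2: [0, 0, -18/5, -24/5]
R4 ← R4 + (7/15)·R2: [0, 0, 13/5, 112/15]
R5 ← R5 − (1/15)·R2: [0, 0, -19/5, -91/15]
R6 ← R6 + (4/3)·R2: [0, 0, 4, -5/3]
R4 ← R4 + (13/18)·R3: [0, 0, 0, 4]
R5 ← R5 − (19/18)·R3: [0, 0, 0, -1]
R6 ← R6 + (10/9)·R3: [0, 0, 0, -7]
R5 ← R5 + (1/4)·R4: [0, 0, 0, 0]
R6 ← R6 + (7/4)·R4: [0, 0, 0, 0]
Echelon form has 4 nonzero rows, so rank(P) = 4.
The rank gives the maximum number of linearly independent columns: 4.

4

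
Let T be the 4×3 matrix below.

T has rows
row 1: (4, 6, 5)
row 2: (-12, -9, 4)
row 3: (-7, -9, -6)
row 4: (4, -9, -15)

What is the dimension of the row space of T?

3

Row reduce to echelon form.
R2 ← R2 + (3)·R1: [0, 9, 19]
R3 ← R3 + (7/4)·R1: [0, 3/2, 11/4]
R4 ← R4 − R1: [0, -15, -20]
R3 ← R3 − (1/6)·R2: [0, 0, -5/12]
R4 ← R4 + (5/3)·R2: [0, 0, 35/3]
R4 ← R4 + (28)·R3: [0, 0, 0]
Echelon form has 3 nonzero rows, so rank(T) = 3.
The row space has dimension equal to the rank: 3.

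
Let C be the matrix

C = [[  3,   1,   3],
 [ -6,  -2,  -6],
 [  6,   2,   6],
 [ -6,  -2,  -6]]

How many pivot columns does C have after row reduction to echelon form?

1

Row reduce to echelon form.
R2 ← R2 + (2)·R1: [0, 0, 0]
R3 ← R3 − (2)·R1: [0, 0, 0]
R4 ← R4 + (2)·R1: [0, 0, 0]
Echelon form has 1 nonzero row, so rank(C) = 1.
Each nonzero row contributes one pivot column: 1 pivot columns.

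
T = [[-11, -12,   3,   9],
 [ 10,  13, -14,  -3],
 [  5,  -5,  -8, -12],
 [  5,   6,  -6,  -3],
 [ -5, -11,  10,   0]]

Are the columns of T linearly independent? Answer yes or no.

yes

Row reduce T to echelon form.
R2 ← R2 + (10/11)·R1: [0, 23/11, -124/11, 57/11]
R3 ← R3 + (5/11)·R1: [0, -115/11, -73/11, -87/11]
R4 ← R4 + (5/11)·R1: [0, 6/11, -51/11, 12/11]
R5 ← R5 − (5/11)·R1: [0, -61/11, 95/11, -45/11]
R3 ← R3 + (5)·R2: [0, 0, -63, 18]
R4 ← R4 − (6/23)·R2: [0, 0, -39/23, -6/23]
R5 ← R5 + (61/23)·R2: [0, 0, -489/23, 222/23]
R4 ← R4 − (13/483)·R3: [0, 0, 0, -120/161]
R5 ← R5 − (163/483)·R3: [0, 0, 0, 576/161]
R5 ← R5 + (24/5)·R4: [0, 0, 0, 0]
4 pivots among 4 columns.
Every column is a pivot column, so the columns are linearly independent.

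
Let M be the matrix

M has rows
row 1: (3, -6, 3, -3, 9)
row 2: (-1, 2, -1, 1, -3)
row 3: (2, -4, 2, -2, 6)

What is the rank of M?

1

Row reduce to echelon form.
R2 ← R2 + (1/3)·R1: [0, 0, 0, 0, 0]
R3 ← R3 − (2/3)·R1: [0, 0, 0, 0, 0]
Echelon form has 1 nonzero row, so rank(M) = 1.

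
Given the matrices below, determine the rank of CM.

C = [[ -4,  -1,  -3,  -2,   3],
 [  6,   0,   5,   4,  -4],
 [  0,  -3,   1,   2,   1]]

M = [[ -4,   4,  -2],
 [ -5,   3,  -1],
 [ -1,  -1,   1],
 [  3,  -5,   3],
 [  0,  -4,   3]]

2

First compute CM:
[[ 18, -18,   9],
 [-17,  15,  -7],
 [ 20, -24,  13]]
Now row reduce the product.
R2 ← R2 + (17/18)·R1: [0, -2, 3/2]
R3 ← R3 − (10/9)·R1: [0, -4, 3]
R3 ← R3 − (2)·R2: [0, 0, 0]
2 nonzero rows, so rank(CM) = 2.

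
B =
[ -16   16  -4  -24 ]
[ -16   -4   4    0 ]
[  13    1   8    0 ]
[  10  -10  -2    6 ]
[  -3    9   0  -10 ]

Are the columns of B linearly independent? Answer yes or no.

yes

Row reduce B to echelon form.
R2 ← R2 − R1: [0, -20, 8, 24]
R3 ← R3 + (13/16)·R1: [0, 14, 19/4, -39/2]
R4 ← R4 + (5/8)·R1: [0, 0, -9/2, -9]
R5 ← R5 − (3/16)·R1: [0, 6, 3/4, -11/2]
R3 ← R3 + (7/10)·R2: [0, 0, 207/20, -27/10]
R5 ← R5 + (3/10)·R2: [0, 0, 63/20, 17/10]
R4 ← R4 + (10/23)·R3: [0, 0, 0, -234/23]
R5 ← R5 − (7/23)·R3: [0, 0, 0, 58/23]
R5 ← R5 + (29/117)·R4: [0, 0, 0, 0]
4 pivots among 4 columns.
Every column is a pivot column, so the columns are linearly independent.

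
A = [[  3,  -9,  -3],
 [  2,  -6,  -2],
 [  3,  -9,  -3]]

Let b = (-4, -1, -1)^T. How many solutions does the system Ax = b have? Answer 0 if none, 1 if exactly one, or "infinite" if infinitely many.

Row reduce the augmented matrix [A | b].
R2 ← R2 − (2/3)·R1: [0, 0, 0, 5/3]
R3 ← R3 − R1: [0, 0, 0, 3]
R3 ← R3 − (9/5)·R2: [0, 0, 0, 0]
The echelon form has 2 nonzero rows; the last pivot sits in the augmented column, so rank(A) = 1 but rank([A|b]) = 2.
Since the ranks differ, the system is inconsistent.
It has no solutions.

0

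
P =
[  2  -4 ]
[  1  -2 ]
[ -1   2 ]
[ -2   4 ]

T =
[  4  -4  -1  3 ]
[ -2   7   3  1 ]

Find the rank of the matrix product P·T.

1

First compute PT:
[[ 16, -36, -14,   2],
 [  8, -18,  -7,   1],
 [ -8,  18,   7,  -1],
 [-16,  36,  14,  -2]]
Now row reduce the product.
R2 ← R2 − (1/2)·R1: [0, 0, 0, 0]
R3 ← R3 + (1/2)·R1: [0, 0, 0, 0]
R4 ← R4 + R1: [0, 0, 0, 0]
1 nonzero row, so rank(PT) = 1.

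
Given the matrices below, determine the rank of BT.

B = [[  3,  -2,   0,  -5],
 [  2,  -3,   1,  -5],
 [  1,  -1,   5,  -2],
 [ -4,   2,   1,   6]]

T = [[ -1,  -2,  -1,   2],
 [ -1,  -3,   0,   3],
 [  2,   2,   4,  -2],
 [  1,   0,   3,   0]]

2

First compute BT:
[[ -6,   0, -18,   0],
 [ -2,   7, -13,  -7],
 [  8,  11,  13, -11],
 [ 10,   4,  26,  -4]]
Now row reduce the product.
R2 ← R2 − (1/3)·R1: [0, 7, -7, -7]
R3 ← R3 + (4/3)·R1: [0, 11, -11, -11]
R4 ← R4 + (5/3)·R1: [0, 4, -4, -4]
R3 ← R3 − (11/7)·R2: [0, 0, 0, 0]
R4 ← R4 − (4/7)·R2: [0, 0, 0, 0]
2 nonzero rows, so rank(BT) = 2.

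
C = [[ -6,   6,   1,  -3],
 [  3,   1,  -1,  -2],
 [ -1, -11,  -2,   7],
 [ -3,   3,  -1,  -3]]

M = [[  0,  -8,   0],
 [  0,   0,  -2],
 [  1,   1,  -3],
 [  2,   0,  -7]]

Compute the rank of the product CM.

3

First compute CM:
[[ -5,  49,   6],
 [ -5, -25,  15],
 [ 12,   6, -21],
 [ -7,  23,  18]]
Now row reduce the product.
R2 ← R2 − R1: [0, -74, 9]
R3 ← R3 + (12/5)·R1: [0, 618/5, -33/5]
R4 ← R4 − (7/5)·R1: [0, -228/5, 48/5]
R3 ← R3 + (309/185)·R2: [0, 0, 312/37]
R4 ← R4 − (114/185)·R2: [0, 0, 150/37]
R4 ← R4 − (25/52)·R3: [0, 0, 0]
3 nonzero rows, so rank(CM) = 3.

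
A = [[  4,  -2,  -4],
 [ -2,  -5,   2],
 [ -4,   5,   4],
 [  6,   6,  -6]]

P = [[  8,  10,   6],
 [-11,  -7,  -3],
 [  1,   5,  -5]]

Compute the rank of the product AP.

2

First compute AP:
[[ 50,  34,  50],
 [ 41,  25,  -7],
 [-83, -55, -59],
 [-24, -12,  48]]
Now row reduce the product.
R2 ← R2 − (41/50)·R1: [0, -72/25, -48]
R3 ← R3 + (83/50)·R1: [0, 36/25, 24]
R4 ← R4 + (12/25)·R1: [0, 108/25, 72]
R3 ← R3 + (1/2)·R2: [0, 0, 0]
R4 ← R4 + (3/2)·R2: [0, 0, 0]
2 nonzero rows, so rank(AP) = 2.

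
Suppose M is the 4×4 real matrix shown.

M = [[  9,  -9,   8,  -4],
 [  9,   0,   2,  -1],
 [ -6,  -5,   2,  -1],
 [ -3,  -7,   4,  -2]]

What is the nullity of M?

2

Row reduce to echelon form.
R2 ← R2 − R1: [0, 9, -6, 3]
R3 ← R3 + (2/3)·R1: [0, -11, 22/3, -11/3]
R4 ← R4 + (1/3)·R1: [0, -10, 20/3, -10/3]
R3 ← R3 + (11/9)·R2: [0, 0, 0, 0]
R4 ← R4 + (10/9)·R2: [0, 0, 0, 0]
2 nonzero rows, so rank(M) = 2.
M has 4 columns; by rank–nullity, nullity = 4 − 2 = 2.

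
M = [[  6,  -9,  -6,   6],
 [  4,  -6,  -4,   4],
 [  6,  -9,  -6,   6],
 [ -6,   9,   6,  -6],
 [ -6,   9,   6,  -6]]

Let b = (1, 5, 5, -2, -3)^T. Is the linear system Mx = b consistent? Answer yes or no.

no

Row reduce the augmented matrix [M | b].
R2 ← R2 − (2/3)·R1: [0, 0, 0, 0, 13/3]
R3 ← R3 − R1: [0, 0, 0, 0, 4]
R4 ← R4 + R1: [0, 0, 0, 0, -1]
R5 ← R5 + R1: [0, 0, 0, 0, -2]
R3 ← R3 − (12/13)·R2: [0, 0, 0, 0, 0]
R4 ← R4 + (3/13)·R2: [0, 0, 0, 0, 0]
R5 ← R5 + (6/13)·R2: [0, 0, 0, 0, 0]
The echelon form has 2 nonzero rows; the last pivot sits in the augmented column, so rank(M) = 1 but rank([M|b]) = 2.
Since the ranks differ, the system is inconsistent.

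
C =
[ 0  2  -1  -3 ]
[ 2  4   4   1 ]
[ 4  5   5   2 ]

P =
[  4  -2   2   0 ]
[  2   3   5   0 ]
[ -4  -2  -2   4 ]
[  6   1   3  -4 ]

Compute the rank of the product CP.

First compute CP:
[[-10,   5,   3,   8],
 [  6,   1,  19,  12],
 [ 18,  -1,  29,  12]]
Now row reduce the product.
R2 ← R2 + (3/5)·R1: [0, 4, 104/5, 84/5]
R3 ← R3 + (9/5)·R1: [0, 8, 172/5, 132/5]
R3 ← R3 − (2)·R2: [0, 0, -36/5, -36/5]
3 nonzero rows, so rank(CP) = 3.

3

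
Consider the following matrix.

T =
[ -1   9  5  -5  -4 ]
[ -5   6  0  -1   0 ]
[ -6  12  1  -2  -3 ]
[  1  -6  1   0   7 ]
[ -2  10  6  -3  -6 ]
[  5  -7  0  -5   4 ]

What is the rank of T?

Row reduce to echelon form.
R2 ← R2 − (5)·R1: [0, -39, -25, 24, 20]
R3 ← R3 − (6)·R1: [0, -42, -29, 28, 21]
R4 ← R4 + R1: [0, 3, 6, -5, 3]
R5 ← R5 − (2)·R1: [0, -8, -4, 7, 2]
R6 ← R6 + (5)·R1: [0, 38, 25, -30, -16]
R3 ← R3 − (14/13)·R2: [0, 0, -27/13, 28/13, -7/13]
R4 ← R4 + (1/13)·R2: [0, 0, 53/13, -41/13, 59/13]
R5 ← R5 − (8/39)·R2: [0, 0, 44/39, 27/13, -82/39]
R6 ← R6 + (38/39)·R2: [0, 0, 25/39, -86/13, 136/39]
R4 ← R4 + (53/27)·R3: [0, 0, 0, 29/27, 94/27]
R5 ← R5 + (44/81)·R3: [0, 0, 0, 263/81, -194/81]
R6 ← R6 + (25/81)·R3: [0, 0, 0, -482/81, 269/81]
R5 ← R5 − (263/87)·R4: [0, 0, 0, 0, -1124/87]
R6 ← R6 + (482/87)·R4: [0, 0, 0, 0, 1967/87]
R6 ← R6 + (7/4)·R5: [0, 0, 0, 0, 0]
Echelon form has 5 nonzero rows, so rank(T) = 5.

5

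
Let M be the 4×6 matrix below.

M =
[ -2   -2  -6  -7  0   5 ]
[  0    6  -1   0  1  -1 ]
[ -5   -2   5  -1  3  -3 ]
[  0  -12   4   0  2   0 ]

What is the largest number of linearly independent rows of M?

4

Row reduce to echelon form.
R3 ← R3 − (5/2)·R1: [0, 3, 20, 33/2, 3, -31/2]
R3 ← R3 − (1/2)·R2: [0, 0, 41/2, 33/2, 5/2, -15]
R4 ← R4 + (2)·R2: [0, 0, 2, 0, 4, -2]
R4 ← R4 − (4/41)·R3: [0, 0, 0, -66/41, 154/41, -22/41]
Echelon form has 4 nonzero rows, so rank(M) = 4.
The rank gives the maximum number of linearly independent rows: 4.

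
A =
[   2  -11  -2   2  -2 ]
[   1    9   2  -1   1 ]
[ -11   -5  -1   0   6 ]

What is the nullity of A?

2

Row reduce to echelon form.
R2 ← R2 − (1/2)·R1: [0, 29/2, 3, -2, 2]
R3 ← R3 + (11/2)·R1: [0, -131/2, -12, 11, -5]
R3 ← R3 + (131/29)·R2: [0, 0, 45/29, 57/29, 117/29]
3 nonzero rows, so rank(A) = 3.
A has 5 columns; by rank–nullity, nullity = 5 − 3 = 2.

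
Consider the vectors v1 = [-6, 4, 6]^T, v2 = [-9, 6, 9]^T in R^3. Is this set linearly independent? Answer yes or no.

Form the matrix with these vectors as rows and row reduce.
R2 ← R2 − (3/2)·R1: [0, 0, 0]
1 nonzero row, so the 2 vectors span a space of dimension 1.
Since 1 < 2, the vectors are linearly dependent.

no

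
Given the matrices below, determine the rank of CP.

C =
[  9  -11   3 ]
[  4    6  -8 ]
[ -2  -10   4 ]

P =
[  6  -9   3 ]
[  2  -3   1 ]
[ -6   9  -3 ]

1

First compute CP:
[[ 14, -21,   7],
 [ 84, -126,  42],
 [-56,  84, -28]]
Now row reduce the product.
R2 ← R2 − (6)·R1: [0, 0, 0]
R3 ← R3 + (4)·R1: [0, 0, 0]
1 nonzero row, so rank(CP) = 1.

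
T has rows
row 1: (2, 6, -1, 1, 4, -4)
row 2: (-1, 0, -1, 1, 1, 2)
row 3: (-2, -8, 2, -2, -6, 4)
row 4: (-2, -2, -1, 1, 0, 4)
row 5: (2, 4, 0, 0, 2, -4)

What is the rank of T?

2

Row reduce to echelon form.
R2 ← R2 + (1/2)·R1: [0, 3, -3/2, 3/2, 3, 0]
R3 ← R3 + R1: [0, -2, 1, -1, -2, 0]
R4 ← R4 + R1: [0, 4, -2, 2, 4, 0]
R5 ← R5 − R1: [0, -2, 1, -1, -2, 0]
R3 ← R3 + (2/3)·R2: [0, 0, 0, 0, 0, 0]
R4 ← R4 − (4/3)·R2: [0, 0, 0, 0, 0, 0]
R5 ← R5 + (2/3)·R2: [0, 0, 0, 0, 0, 0]
Echelon form has 2 nonzero rows, so rank(T) = 2.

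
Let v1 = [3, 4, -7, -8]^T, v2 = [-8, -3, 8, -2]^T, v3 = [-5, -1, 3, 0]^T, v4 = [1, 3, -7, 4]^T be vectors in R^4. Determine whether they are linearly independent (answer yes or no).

no

Form the matrix with these vectors as rows and row reduce.
R2 ← R2 + (8/3)·R1: [0, 23/3, -32/3, -70/3]
R3 ← R3 + (5/3)·R1: [0, 17/3, -26/3, -40/3]
R4 ← R4 − (1/3)·R1: [0, 5/3, -14/3, 20/3]
R3 ← R3 − (17/23)·R2: [0, 0, -18/23, 90/23]
R4 ← R4 − (5/23)·R2: [0, 0, -54/23, 270/23]
R4 ← R4 − (3)·R3: [0, 0, 0, 0]
3 nonzero rows, so the 4 vectors span a space of dimension 3.
Since 3 < 4, the vectors are linearly dependent.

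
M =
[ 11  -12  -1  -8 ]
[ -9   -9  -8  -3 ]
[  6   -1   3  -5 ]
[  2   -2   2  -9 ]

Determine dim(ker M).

Row reduce to echelon form.
R2 ← R2 + (9/11)·R1: [0, -207/11, -97/11, -105/11]
R3 ← R3 − (6/11)·R1: [0, 61/11, 39/11, -7/11]
R4 ← R4 − (2/11)·R1: [0, 2/11, 24/11, -83/11]
R3 ← R3 + (61/207)·R2: [0, 0, 196/207, -238/69]
R4 ← R4 + (2/207)·R2: [0, 0, 434/207, -527/69]
R4 ← R4 − (31/14)·R3: [0, 0, 0, 0]
3 nonzero rows, so rank(M) = 3.
M has 4 columns; by rank–nullity, nullity = 4 − 3 = 1.

1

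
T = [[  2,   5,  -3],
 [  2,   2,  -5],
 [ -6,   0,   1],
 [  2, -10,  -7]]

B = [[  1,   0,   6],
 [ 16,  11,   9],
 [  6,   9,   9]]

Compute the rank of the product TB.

First compute TB:
[[ 64,  28,  30],
 [  4, -23, -15],
 [  0,   9, -27],
 [-200, -173, -141]]
Now row reduce the product.
R2 ← R2 − (1/16)·R1: [0, -99/4, -135/8]
R4 ← R4 + (25/8)·R1: [0, -171/2, -189/4]
R3 ← R3 + (4/11)·R2: [0, 0, -729/22]
R4 ← R4 − (38/11)·R2: [0, 0, 243/22]
R4 ← R4 + (1/3)·R3: [0, 0, 0]
3 nonzero rows, so rank(TB) = 3.

3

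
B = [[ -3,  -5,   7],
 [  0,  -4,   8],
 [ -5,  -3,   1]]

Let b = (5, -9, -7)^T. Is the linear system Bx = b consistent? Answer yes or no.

no

Row reduce the augmented matrix [B | b].
R3 ← R3 − (5/3)·R1: [0, 16/3, -32/3, -46/3]
R3 ← R3 + (4/3)·R2: [0, 0, 0, -82/3]
The echelon form has 3 nonzero rows; the last pivot sits in the augmented column, so rank(B) = 2 but rank([B|b]) = 3.
Since the ranks differ, the system is inconsistent.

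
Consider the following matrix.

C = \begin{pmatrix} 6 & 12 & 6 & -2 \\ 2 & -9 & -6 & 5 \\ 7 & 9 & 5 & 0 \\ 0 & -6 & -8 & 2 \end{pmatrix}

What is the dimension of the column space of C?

3

Row reduce to echelon form.
R2 ← R2 − (1/3)·R1: [0, -13, -8, 17/3]
R3 ← R3 − (7/6)·R1: [0, -5, -2, 7/3]
R3 ← R3 − (5/13)·R2: [0, 0, 14/13, 2/13]
R4 ← R4 − (6/13)·R2: [0, 0, -56/13, -8/13]
R4 ← R4 + (4)·R3: [0, 0, 0, 0]
Echelon form has 3 nonzero rows, so rank(C) = 3.
The column space has dimension equal to the rank: 3.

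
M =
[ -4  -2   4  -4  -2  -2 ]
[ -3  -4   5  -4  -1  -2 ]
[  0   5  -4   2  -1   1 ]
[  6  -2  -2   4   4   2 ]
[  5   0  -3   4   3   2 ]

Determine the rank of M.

2

Row reduce to echelon form.
R2 ← R2 − (3/4)·R1: [0, -5/2, 2, -1, 1/2, -1/2]
R4 ← R4 + (3/2)·R1: [0, -5, 4, -2, 1, -1]
R5 ← R5 + (5/4)·R1: [0, -5/2, 2, -1, 1/2, -1/2]
R3 ← R3 + (2)·R2: [0, 0, 0, 0, 0, 0]
R4 ← R4 − (2)·R2: [0, 0, 0, 0, 0, 0]
R5 ← R5 − R2: [0, 0, 0, 0, 0, 0]
Echelon form has 2 nonzero rows, so rank(M) = 2.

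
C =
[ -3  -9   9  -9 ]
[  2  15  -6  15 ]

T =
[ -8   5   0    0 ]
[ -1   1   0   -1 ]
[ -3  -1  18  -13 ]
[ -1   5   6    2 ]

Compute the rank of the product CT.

2

First compute CT:
[[ 15, -78, 108, -126],
 [-28, 106, -18,  93]]
Now row reduce the product.
R2 ← R2 + (28/15)·R1: [0, -198/5, 918/5, -711/5]
2 nonzero rows, so rank(CT) = 2.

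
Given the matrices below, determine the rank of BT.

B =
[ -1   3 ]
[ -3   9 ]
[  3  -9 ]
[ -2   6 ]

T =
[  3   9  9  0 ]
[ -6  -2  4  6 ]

1

First compute BT:
[[-21, -15,   3,  18],
 [-63, -45,   9,  54],
 [ 63,  45,  -9, -54],
 [-42, -30,   6,  36]]
Now row reduce the product.
R2 ← R2 − (3)·R1: [0, 0, 0, 0]
R3 ← R3 + (3)·R1: [0, 0, 0, 0]
R4 ← R4 − (2)·R1: [0, 0, 0, 0]
1 nonzero row, so rank(BT) = 1.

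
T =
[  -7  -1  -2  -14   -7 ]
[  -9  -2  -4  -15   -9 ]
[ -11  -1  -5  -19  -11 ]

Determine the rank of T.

Row reduce to echelon form.
R2 ← R2 − (9/7)·R1: [0, -5/7, -10/7, 3, 0]
R3 ← R3 − (11/7)·R1: [0, 4/7, -13/7, 3, 0]
R3 ← R3 + (4/5)·R2: [0, 0, -3, 27/5, 0]
Echelon form has 3 nonzero rows, so rank(T) = 3.

3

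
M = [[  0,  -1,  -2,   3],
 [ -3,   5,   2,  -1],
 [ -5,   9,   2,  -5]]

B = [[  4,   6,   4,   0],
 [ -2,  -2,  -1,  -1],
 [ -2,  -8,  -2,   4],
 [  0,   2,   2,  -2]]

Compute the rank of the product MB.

First compute MB:
[[  6,  24,  11, -13],
 [-26, -46, -23,   5],
 [-42, -74, -43,   9]]
Now row reduce the product.
R2 ← R2 + (13/3)·R1: [0, 58, 74/3, -154/3]
R3 ← R3 + (7)·R1: [0, 94, 34, -82]
R3 ← R3 − (47/29)·R2: [0, 0, -520/87, 104/87]
3 nonzero rows, so rank(MB) = 3.

3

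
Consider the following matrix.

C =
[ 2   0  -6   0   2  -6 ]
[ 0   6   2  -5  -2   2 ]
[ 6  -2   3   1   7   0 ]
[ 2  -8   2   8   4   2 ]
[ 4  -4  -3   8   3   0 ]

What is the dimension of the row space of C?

Row reduce to echelon form.
R3 ← R3 − (3)·R1: [0, -2, 21, 1, 1, 18]
R4 ← R4 − R1: [0, -8, 8, 8, 2, 8]
R5 ← R5 − (2)·R1: [0, -4, 9, 8, -1, 12]
R3 ← R3 + (1/3)·R2: [0, 0, 65/3, -2/3, 1/3, 56/3]
R4 ← R4 + (4/3)·R2: [0, 0, 32/3, 4/3, -2/3, 32/3]
R5 ← R5 + (2/3)·R2: [0, 0, 31/3, 14/3, -7/3, 40/3]
R4 ← R4 − (32/65)·R3: [0, 0, 0, 108/65, -54/65, 96/65]
R5 ← R5 − (31/65)·R3: [0, 0, 0, 324/65, -162/65, 288/65]
R5 ← R5 − (3)·R4: [0, 0, 0, 0, 0, 0]
Echelon form has 4 nonzero rows, so rank(C) = 4.
The row space has dimension equal to the rank: 4.

4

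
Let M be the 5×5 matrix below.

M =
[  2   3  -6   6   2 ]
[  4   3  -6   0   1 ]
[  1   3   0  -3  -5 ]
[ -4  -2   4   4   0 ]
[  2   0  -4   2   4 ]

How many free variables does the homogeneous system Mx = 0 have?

Row reduce to echelon form.
R2 ← R2 − (2)·R1: [0, -3, 6, -12, -3]
R3 ← R3 − (1/2)·R1: [0, 3/2, 3, -6, -6]
R4 ← R4 + (2)·R1: [0, 4, -8, 16, 4]
R5 ← R5 − R1: [0, -3, 2, -4, 2]
R3 ← R3 + (1/2)·R2: [0, 0, 6, -12, -15/2]
R4 ← R4 + (4/3)·R2: [0, 0, 0, 0, 0]
R5 ← R5 − R2: [0, 0, -4, 8, 5]
R5 ← R5 + (2/3)·R3: [0, 0, 0, 0, 0]
3 nonzero rows, so rank(M) = 3.
M has 5 columns; by rank–nullity, nullity = 5 − 3 = 2.

2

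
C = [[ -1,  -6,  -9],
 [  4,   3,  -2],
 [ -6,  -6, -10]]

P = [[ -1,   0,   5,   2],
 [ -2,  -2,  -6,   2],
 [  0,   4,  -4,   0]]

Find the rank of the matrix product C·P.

3

First compute CP:
[[ 13, -24,  67, -14],
 [-10, -14,  10,  14],
 [ 18, -28,  46, -24]]
Now row reduce the product.
R2 ← R2 + (10/13)·R1: [0, -422/13, 800/13, 42/13]
R3 ← R3 − (18/13)·R1: [0, 68/13, -608/13, -60/13]
R3 ← R3 + (34/211)·R2: [0, 0, -7776/211, -864/211]
3 nonzero rows, so rank(CP) = 3.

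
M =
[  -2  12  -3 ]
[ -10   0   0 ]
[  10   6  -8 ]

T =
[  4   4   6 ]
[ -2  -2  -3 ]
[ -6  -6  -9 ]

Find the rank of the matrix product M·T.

1

First compute MT:
[[-14, -14, -21],
 [-40, -40, -60],
 [ 76,  76, 114]]
Now row reduce the product.
R2 ← R2 − (20/7)·R1: [0, 0, 0]
R3 ← R3 + (38/7)·R1: [0, 0, 0]
1 nonzero row, so rank(MT) = 1.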